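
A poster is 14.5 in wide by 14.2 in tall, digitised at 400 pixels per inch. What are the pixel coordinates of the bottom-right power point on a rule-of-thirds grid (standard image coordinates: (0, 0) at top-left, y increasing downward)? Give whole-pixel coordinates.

In pixels the canvas is 14.5 × 400 = 5800 wide and 14.2 × 400 = 5680 tall.
The bottom-right point is two-thirds across and two-thirds down:
x = 2 × 5800/3 ≈ 3867; y = 2 × 5680/3 ≈ 3787.

(3867, 3787)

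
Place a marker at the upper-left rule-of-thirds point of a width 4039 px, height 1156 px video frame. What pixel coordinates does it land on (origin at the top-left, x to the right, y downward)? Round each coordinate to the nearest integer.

The upper-left point sits one-third of the way across and one-third of the way down.
x = 1 × 4039/3 ≈ 1346; y = 1 × 1156/3 ≈ 385.

(1346, 385)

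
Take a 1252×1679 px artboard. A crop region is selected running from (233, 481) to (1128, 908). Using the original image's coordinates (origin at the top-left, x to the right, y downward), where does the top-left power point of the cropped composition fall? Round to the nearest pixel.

Crop width = 1128 − 233 = 895 px; one third is 298.33 px.
Crop height = 908 − 481 = 427 px; one third is 142.33 px.
The top-left point is one-third across and one-third down within the crop:
x = 233 + 1 × 298.33 ≈ 531; y = 481 + 1 × 142.33 ≈ 623.

x = 531 px, y = 623 px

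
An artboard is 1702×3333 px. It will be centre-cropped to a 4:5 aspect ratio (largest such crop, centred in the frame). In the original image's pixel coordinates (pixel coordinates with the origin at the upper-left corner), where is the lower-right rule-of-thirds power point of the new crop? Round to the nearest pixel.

x = 1135 px, y = 2021 px

1702/3333 < 4/5, so the 4:5 crop keeps the full width 1702 and trims height to 1702 × 5/4 = 2127.50 px.
Top offset = (3333 − 2127.50)/2 = 602.75 px; left offset = 0.
Lower-right is two-thirds across and two-thirds down within the crop:
x = 0.00 + 2 × 1702.00/3 ≈ 1135; y = 602.75 + 2 × 2127.50/3 ≈ 2021.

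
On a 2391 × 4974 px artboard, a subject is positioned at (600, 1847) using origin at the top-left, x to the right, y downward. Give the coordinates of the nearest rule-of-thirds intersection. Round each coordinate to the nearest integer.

Third lines: x ∈ {797, 1594}, y ∈ {1658, 3316}.
600 is closer to x = 797; 1847 is closer to y = 1658.
So the nearest intersection is the upper-left power point.

x = 797 px, y = 1658 px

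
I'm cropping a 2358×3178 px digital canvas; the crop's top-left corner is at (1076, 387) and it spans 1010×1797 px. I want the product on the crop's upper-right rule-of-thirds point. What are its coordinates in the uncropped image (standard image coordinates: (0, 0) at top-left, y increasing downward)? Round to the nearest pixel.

(1749, 986)

One third of the crop width 1010 is 336.67 px.
One third of the crop height 1797 is 599.00 px.
The upper-right point is two-thirds across and one-third down within the crop:
x = 1076 + 2 × 336.67 ≈ 1749; y = 387 + 1 × 599.00 ≈ 986.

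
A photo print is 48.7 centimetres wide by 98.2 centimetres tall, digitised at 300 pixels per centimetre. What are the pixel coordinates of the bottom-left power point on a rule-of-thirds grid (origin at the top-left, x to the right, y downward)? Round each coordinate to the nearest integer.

(4870, 19640)

In pixels the canvas is 48.7 × 300 = 14610 wide and 98.2 × 300 = 29460 tall.
The bottom-left point is one-third across and two-thirds down:
x = 1 × 14610/3 ≈ 4870; y = 2 × 29460/3 ≈ 19640.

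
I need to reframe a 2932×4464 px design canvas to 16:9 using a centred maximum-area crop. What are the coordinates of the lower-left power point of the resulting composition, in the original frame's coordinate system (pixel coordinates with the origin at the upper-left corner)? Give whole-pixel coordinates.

2932/4464 < 16/9, so the 16:9 crop keeps the full width 2932 and trims height to 2932 × 9/16 = 1649.25 px.
Top offset = (4464 − 1649.25)/2 = 1407.38 px; left offset = 0.
Lower-left is one-third across and two-thirds down within the crop:
x = 0.00 + 1 × 2932.00/3 ≈ 977; y = 1407.38 + 2 × 1649.25/3 ≈ 2507.

(977, 2507)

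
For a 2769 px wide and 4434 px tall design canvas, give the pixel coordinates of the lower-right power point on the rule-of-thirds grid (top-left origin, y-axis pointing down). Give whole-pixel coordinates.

(1846, 2956)

The lower-right point sits two-thirds of the way across and two-thirds of the way down.
x = 2 × 2769/3 ≈ 1846; y = 2 × 4434/3 ≈ 2956.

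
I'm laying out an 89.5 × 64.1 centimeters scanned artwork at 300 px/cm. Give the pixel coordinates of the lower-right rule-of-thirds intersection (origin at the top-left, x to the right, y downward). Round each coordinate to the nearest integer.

(17900, 12820)

In pixels the canvas is 89.5 × 300 = 26850 wide and 64.1 × 300 = 19230 tall.
The lower-right point is two-thirds across and two-thirds down:
x = 2 × 26850/3 ≈ 17900; y = 2 × 19230/3 ≈ 12820.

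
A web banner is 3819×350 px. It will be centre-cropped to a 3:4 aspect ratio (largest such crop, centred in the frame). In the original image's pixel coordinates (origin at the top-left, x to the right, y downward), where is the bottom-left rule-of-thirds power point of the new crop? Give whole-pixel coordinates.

3819/350 > 3/4, so the 3:4 crop keeps the full height 350 and trims width to 350 × 3/4 = 262.50 px.
Left offset = (3819 − 262.50)/2 = 1778.25 px; top offset = 0.
Bottom-left is one-third across and two-thirds down within the crop:
x = 1778.25 + 1 × 262.50/3 ≈ 1866; y = 0.00 + 2 × 350.00/3 ≈ 233.

(1866, 233)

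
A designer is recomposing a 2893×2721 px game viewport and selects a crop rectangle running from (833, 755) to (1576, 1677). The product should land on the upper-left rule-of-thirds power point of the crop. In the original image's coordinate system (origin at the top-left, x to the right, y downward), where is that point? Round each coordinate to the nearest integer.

Crop width = 1576 − 833 = 743 px; one third is 247.67 px.
Crop height = 1677 − 755 = 922 px; one third is 307.33 px.
The upper-left point is one-third across and one-third down within the crop:
x = 833 + 1 × 247.67 ≈ 1081; y = 755 + 1 × 307.33 ≈ 1062.

(1081, 1062)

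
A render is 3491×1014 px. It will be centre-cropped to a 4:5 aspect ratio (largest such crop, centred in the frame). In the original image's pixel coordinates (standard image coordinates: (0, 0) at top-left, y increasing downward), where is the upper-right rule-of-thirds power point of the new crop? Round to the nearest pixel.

3491/1014 > 4/5, so the 4:5 crop keeps the full height 1014 and trims width to 1014 × 4/5 = 811.20 px.
Left offset = (3491 − 811.20)/2 = 1339.90 px; top offset = 0.
Upper-right is two-thirds across and one-third down within the crop:
x = 1339.90 + 2 × 811.20/3 ≈ 1881; y = 0.00 + 1 × 1014.00/3 ≈ 338.

x = 1881 px, y = 338 px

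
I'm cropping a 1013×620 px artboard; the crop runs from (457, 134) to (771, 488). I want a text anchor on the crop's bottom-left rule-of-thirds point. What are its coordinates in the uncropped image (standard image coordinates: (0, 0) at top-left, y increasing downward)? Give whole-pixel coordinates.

Crop width = 771 − 457 = 314 px; one third is 104.67 px.
Crop height = 488 − 134 = 354 px; one third is 118.00 px.
The bottom-left point is one-third across and two-thirds down within the crop:
x = 457 + 1 × 104.67 ≈ 562; y = 134 + 2 × 118.00 ≈ 370.

(562, 370)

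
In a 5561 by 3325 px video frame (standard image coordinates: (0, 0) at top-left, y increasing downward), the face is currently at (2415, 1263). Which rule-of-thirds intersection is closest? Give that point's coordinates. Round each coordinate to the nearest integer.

Third lines: x ∈ {1854, 3707}, y ∈ {1108, 2217}.
2415 is closer to x = 1854; 1263 is closer to y = 1108.
So the nearest intersection is the upper-left power point.

x = 1854 px, y = 1108 px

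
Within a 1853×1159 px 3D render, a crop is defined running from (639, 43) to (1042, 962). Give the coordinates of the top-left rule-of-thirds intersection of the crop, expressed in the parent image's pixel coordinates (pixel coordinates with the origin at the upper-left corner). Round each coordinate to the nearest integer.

Crop width = 1042 − 639 = 403 px; one third is 134.33 px.
Crop height = 962 − 43 = 919 px; one third is 306.33 px.
The top-left point is one-third across and one-third down within the crop:
x = 639 + 1 × 134.33 ≈ 773; y = 43 + 1 × 306.33 ≈ 349.

x = 773 px, y = 349 px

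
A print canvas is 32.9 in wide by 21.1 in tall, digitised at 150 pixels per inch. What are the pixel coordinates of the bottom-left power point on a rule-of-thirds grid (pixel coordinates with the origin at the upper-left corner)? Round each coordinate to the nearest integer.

In pixels the canvas is 32.9 × 150 = 4935 wide and 21.1 × 150 = 3165 tall.
The bottom-left point is one-third across and two-thirds down:
x = 1 × 4935/3 ≈ 1645; y = 2 × 3165/3 ≈ 2110.

(1645, 2110)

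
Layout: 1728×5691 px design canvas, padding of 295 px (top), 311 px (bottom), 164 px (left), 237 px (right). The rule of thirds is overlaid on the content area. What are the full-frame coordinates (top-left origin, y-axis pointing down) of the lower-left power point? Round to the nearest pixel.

Content width = 1728 − 164 − 237 = 1327 px; content height = 5691 − 295 − 311 = 5085 px.
Lower-left is one-third across and two-thirds down within the content area.
x = 164 + 1 × 1327/3 = 164 + 442.33 ≈ 606
y = 295 + 2 × 5085/3 = 295 + 3390.00 ≈ 3685

x = 606 px, y = 3685 px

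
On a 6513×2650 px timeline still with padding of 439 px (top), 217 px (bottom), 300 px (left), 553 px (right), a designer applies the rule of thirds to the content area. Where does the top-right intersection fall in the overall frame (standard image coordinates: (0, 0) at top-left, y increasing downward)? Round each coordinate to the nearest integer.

x = 4073 px, y = 1104 px

Content width = 6513 − 300 − 553 = 5660 px; content height = 2650 − 439 − 217 = 1994 px.
Top-right is two-thirds across and one-third down within the content area.
x = 300 + 2 × 5660/3 = 300 + 3773.33 ≈ 4073
y = 439 + 1 × 1994/3 = 439 + 664.67 ≈ 1104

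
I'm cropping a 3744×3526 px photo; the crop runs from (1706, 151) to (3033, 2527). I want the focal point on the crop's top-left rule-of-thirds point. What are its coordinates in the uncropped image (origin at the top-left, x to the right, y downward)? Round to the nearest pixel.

Crop width = 3033 − 1706 = 1327 px; one third is 442.33 px.
Crop height = 2527 − 151 = 2376 px; one third is 792.00 px.
The top-left point is one-third across and one-third down within the crop:
x = 1706 + 1 × 442.33 ≈ 2148; y = 151 + 1 × 792.00 ≈ 943.

(2148, 943)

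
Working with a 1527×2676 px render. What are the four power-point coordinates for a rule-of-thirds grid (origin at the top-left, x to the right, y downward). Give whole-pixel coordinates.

(509, 892), (1018, 892), (509, 1784), (1018, 1784)

One third of 1527 is 509; one third of 2676 is 892.
Vertical third lines at x = 509 and x = 1018; horizontal third lines at y = 892 and y = 1784.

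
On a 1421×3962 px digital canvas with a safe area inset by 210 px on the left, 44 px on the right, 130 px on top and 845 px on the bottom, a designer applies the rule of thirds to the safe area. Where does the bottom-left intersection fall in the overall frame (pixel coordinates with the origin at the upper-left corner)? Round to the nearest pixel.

Content width = 1421 − 210 − 44 = 1167 px; content height = 3962 − 130 − 845 = 2987 px.
Bottom-left is one-third across and two-thirds down within the safe area.
x = 210 + 1 × 1167/3 = 210 + 389.00 ≈ 599
y = 130 + 2 × 2987/3 = 130 + 1991.33 ≈ 2121

(599, 2121)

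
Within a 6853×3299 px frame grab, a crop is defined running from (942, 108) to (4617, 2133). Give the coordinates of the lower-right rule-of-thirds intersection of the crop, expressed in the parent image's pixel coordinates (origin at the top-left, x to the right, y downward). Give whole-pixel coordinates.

Crop width = 4617 − 942 = 3675 px; one third is 1225.00 px.
Crop height = 2133 − 108 = 2025 px; one third is 675.00 px.
The lower-right point is two-thirds across and two-thirds down within the crop:
x = 942 + 2 × 1225.00 ≈ 3392; y = 108 + 2 × 675.00 ≈ 1458.

x = 3392 px, y = 1458 px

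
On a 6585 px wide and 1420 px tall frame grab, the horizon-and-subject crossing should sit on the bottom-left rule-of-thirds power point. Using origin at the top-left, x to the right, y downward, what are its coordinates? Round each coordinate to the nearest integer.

The bottom-left point sits one-third of the way across and two-thirds of the way down.
x = 1 × 6585/3 ≈ 2195; y = 2 × 1420/3 ≈ 947.

(2195, 947)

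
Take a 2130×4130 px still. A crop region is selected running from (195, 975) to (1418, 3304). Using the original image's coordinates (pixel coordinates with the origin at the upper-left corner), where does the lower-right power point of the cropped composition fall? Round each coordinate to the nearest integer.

Crop width = 1418 − 195 = 1223 px; one third is 407.67 px.
Crop height = 3304 − 975 = 2329 px; one third is 776.33 px.
The lower-right point is two-thirds across and two-thirds down within the crop:
x = 195 + 2 × 407.67 ≈ 1010; y = 975 + 2 × 776.33 ≈ 2528.

x = 1010 px, y = 2528 px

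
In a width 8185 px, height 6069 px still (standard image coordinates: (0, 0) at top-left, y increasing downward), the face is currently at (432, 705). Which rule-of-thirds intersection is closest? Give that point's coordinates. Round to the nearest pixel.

Third lines: x ∈ {2728, 5457}, y ∈ {2023, 4046}.
432 is closer to x = 2728; 705 is closer to y = 2023.
So the nearest intersection is the upper-left power point.

x = 2728 px, y = 2023 px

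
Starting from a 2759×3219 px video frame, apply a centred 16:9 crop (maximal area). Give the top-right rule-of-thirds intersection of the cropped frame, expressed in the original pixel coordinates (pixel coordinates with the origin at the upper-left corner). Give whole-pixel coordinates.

x = 1839 px, y = 1351 px

2759/3219 < 16/9, so the 16:9 crop keeps the full width 2759 and trims height to 2759 × 9/16 = 1551.94 px.
Top offset = (3219 − 1551.94)/2 = 833.53 px; left offset = 0.
Top-right is two-thirds across and one-third down within the crop:
x = 0.00 + 2 × 2759.00/3 ≈ 1839; y = 833.53 + 1 × 1551.94/3 ≈ 1351.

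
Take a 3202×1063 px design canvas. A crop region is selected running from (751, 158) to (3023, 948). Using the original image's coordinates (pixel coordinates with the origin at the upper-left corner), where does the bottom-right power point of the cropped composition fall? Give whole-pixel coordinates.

Crop width = 3023 − 751 = 2272 px; one third is 757.33 px.
Crop height = 948 − 158 = 790 px; one third is 263.33 px.
The bottom-right point is two-thirds across and two-thirds down within the crop:
x = 751 + 2 × 757.33 ≈ 2266; y = 158 + 2 × 263.33 ≈ 685.

(2266, 685)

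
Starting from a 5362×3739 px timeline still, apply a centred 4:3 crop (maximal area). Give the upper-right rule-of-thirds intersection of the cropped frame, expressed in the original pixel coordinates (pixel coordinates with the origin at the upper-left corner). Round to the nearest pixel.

5362/3739 > 4/3, so the 4:3 crop keeps the full height 3739 and trims width to 3739 × 4/3 = 4985.33 px.
Left offset = (5362 − 4985.33)/2 = 188.33 px; top offset = 0.
Upper-right is two-thirds across and one-third down within the crop:
x = 188.33 + 2 × 4985.33/3 ≈ 3512; y = 0.00 + 1 × 3739.00/3 ≈ 1246.

(3512, 1246)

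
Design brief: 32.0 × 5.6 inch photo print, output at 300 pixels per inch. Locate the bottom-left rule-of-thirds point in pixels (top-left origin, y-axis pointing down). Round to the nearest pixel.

In pixels the canvas is 32.0 × 300 = 9600 wide and 5.6 × 300 = 1680 tall.
The bottom-left point is one-third across and two-thirds down:
x = 1 × 9600/3 ≈ 3200; y = 2 × 1680/3 ≈ 1120.

x = 3200 px, y = 1120 px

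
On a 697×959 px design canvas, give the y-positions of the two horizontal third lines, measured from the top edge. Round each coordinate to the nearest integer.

320 px and 639 px

959 / 3 = 319.67, so the horizontal lines sit at one and two thirds of 959.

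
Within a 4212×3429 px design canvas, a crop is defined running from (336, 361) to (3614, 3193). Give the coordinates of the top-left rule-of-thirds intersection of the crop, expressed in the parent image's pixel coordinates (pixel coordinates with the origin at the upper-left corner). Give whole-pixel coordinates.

x = 1429 px, y = 1305 px

Crop width = 3614 − 336 = 3278 px; one third is 1092.67 px.
Crop height = 3193 − 361 = 2832 px; one third is 944.00 px.
The top-left point is one-third across and one-third down within the crop:
x = 336 + 1 × 1092.67 ≈ 1429; y = 361 + 1 × 944.00 ≈ 1305.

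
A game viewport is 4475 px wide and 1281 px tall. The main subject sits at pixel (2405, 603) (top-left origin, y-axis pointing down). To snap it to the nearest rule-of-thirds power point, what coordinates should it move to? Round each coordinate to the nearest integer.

(2983, 427)

Third lines: x ∈ {1492, 2983}, y ∈ {427, 854}.
2405 is closer to x = 2983; 603 is closer to y = 427.
So the nearest intersection is the upper-right power point.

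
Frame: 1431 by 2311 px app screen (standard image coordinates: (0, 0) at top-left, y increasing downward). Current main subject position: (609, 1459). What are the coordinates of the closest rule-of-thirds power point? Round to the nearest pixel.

Third lines: x ∈ {477, 954}, y ∈ {770, 1541}.
609 is closer to x = 477; 1459 is closer to y = 1541.
So the nearest intersection is the lower-left power point.

x = 477 px, y = 1541 px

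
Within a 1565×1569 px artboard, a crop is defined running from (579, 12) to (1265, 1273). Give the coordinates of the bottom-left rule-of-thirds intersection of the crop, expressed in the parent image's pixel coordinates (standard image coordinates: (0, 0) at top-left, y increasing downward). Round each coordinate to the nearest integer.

x = 808 px, y = 853 px

Crop width = 1265 − 579 = 686 px; one third is 228.67 px.
Crop height = 1273 − 12 = 1261 px; one third is 420.33 px.
The bottom-left point is one-third across and two-thirds down within the crop:
x = 579 + 1 × 228.67 ≈ 808; y = 12 + 2 × 420.33 ≈ 853.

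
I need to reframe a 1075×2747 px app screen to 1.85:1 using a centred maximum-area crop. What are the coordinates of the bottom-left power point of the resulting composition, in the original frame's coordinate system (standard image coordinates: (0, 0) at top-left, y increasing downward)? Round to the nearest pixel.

1075/2747 < 1.85/1, so the 1.85:1 crop keeps the full width 1075 and trims height to 1075 × 1/1.85 = 581.08 px.
Top offset = (2747 − 581.08)/2 = 1082.96 px; left offset = 0.
Bottom-left is one-third across and two-thirds down within the crop:
x = 0.00 + 1 × 1075.00/3 ≈ 358; y = 1082.96 + 2 × 581.08/3 ≈ 1470.

(358, 1470)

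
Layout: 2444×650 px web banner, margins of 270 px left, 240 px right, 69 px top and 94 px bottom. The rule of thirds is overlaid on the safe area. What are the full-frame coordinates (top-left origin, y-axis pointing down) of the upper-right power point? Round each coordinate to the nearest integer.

Content width = 2444 − 270 − 240 = 1934 px; content height = 650 − 69 − 94 = 487 px.
Upper-right is two-thirds across and one-third down within the safe area.
x = 270 + 2 × 1934/3 = 270 + 1289.33 ≈ 1559
y = 69 + 1 × 487/3 = 69 + 162.33 ≈ 231

x = 1559 px, y = 231 px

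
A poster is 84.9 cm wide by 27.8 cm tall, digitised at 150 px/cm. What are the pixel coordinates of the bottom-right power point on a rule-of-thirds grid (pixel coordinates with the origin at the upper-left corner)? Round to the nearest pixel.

In pixels the canvas is 84.9 × 150 = 12735 wide and 27.8 × 150 = 4170 tall.
The bottom-right point is two-thirds across and two-thirds down:
x = 2 × 12735/3 ≈ 8490; y = 2 × 4170/3 ≈ 2780.

x = 8490 px, y = 2780 px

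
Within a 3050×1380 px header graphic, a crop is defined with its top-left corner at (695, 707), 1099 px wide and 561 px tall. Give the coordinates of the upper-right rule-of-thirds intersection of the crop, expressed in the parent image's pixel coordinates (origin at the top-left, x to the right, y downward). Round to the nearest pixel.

x = 1428 px, y = 894 px

One third of the crop width 1099 is 366.33 px.
One third of the crop height 561 is 187.00 px.
The upper-right point is two-thirds across and one-third down within the crop:
x = 695 + 2 × 366.33 ≈ 1428; y = 707 + 1 × 187.00 ≈ 894.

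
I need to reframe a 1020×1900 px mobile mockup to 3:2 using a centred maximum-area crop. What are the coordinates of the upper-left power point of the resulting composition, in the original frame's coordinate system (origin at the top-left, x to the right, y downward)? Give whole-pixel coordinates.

x = 340 px, y = 837 px

1020/1900 < 3/2, so the 3:2 crop keeps the full width 1020 and trims height to 1020 × 2/3 = 680.00 px.
Top offset = (1900 − 680.00)/2 = 610.00 px; left offset = 0.
Upper-left is one-third across and one-third down within the crop:
x = 0.00 + 1 × 1020.00/3 ≈ 340; y = 610.00 + 1 × 680.00/3 ≈ 837.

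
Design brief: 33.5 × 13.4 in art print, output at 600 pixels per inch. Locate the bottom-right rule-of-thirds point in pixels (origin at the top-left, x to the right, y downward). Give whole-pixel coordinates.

(13400, 5360)

In pixels the canvas is 33.5 × 600 = 20100 wide and 13.4 × 600 = 8040 tall.
The bottom-right point is two-thirds across and two-thirds down:
x = 2 × 20100/3 ≈ 13400; y = 2 × 8040/3 ≈ 5360.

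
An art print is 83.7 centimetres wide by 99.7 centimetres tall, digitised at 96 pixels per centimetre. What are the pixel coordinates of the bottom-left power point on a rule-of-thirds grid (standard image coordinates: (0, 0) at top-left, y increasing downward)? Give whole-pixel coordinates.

In pixels the canvas is 83.7 × 96 = 8035.2 wide and 99.7 × 96 = 9571.2 tall.
The bottom-left point is one-third across and two-thirds down:
x = 1 × 8035.2/3 ≈ 2678; y = 2 × 9571.2/3 ≈ 6381.

x = 2678 px, y = 6381 px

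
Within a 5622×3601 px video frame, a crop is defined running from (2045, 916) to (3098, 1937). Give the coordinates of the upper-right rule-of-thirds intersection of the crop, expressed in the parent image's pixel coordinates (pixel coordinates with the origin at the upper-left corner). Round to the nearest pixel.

x = 2747 px, y = 1256 px

Crop width = 3098 − 2045 = 1053 px; one third is 351.00 px.
Crop height = 1937 − 916 = 1021 px; one third is 340.33 px.
The upper-right point is two-thirds across and one-third down within the crop:
x = 2045 + 2 × 351.00 ≈ 2747; y = 916 + 1 × 340.33 ≈ 1256.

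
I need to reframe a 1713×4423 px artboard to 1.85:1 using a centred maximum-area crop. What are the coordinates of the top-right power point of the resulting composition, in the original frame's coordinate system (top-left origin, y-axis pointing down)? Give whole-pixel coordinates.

1713/4423 < 1.85/1, so the 1.85:1 crop keeps the full width 1713 and trims height to 1713 × 1/1.85 = 925.95 px.
Top offset = (4423 − 925.95)/2 = 1748.53 px; left offset = 0.
Top-right is two-thirds across and one-third down within the crop:
x = 0.00 + 2 × 1713.00/3 ≈ 1142; y = 1748.53 + 1 × 925.95/3 ≈ 2057.

x = 1142 px, y = 2057 px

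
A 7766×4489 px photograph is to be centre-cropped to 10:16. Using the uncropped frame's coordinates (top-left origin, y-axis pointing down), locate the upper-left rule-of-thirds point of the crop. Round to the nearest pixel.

7766/4489 > 10/16, so the 10:16 crop keeps the full height 4489 and trims width to 4489 × 10/16 = 2805.62 px.
Left offset = (7766 − 2805.62)/2 = 2480.19 px; top offset = 0.
Upper-left is one-third across and one-third down within the crop:
x = 2480.19 + 1 × 2805.62/3 ≈ 3415; y = 0.00 + 1 × 4489.00/3 ≈ 1496.

(3415, 1496)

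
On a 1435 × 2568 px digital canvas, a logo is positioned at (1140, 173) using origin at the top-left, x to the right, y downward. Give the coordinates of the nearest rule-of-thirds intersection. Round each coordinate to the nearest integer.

x = 957 px, y = 856 px

Third lines: x ∈ {478, 957}, y ∈ {856, 1712}.
1140 is closer to x = 957; 173 is closer to y = 856.
So the nearest intersection is the upper-right power point.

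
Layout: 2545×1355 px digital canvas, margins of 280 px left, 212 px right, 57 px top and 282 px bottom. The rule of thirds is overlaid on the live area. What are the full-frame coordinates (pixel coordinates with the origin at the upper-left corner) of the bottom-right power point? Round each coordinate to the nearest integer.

x = 1649 px, y = 734 px

Content width = 2545 − 280 − 212 = 2053 px; content height = 1355 − 57 − 282 = 1016 px.
Bottom-right is two-thirds across and two-thirds down within the live area.
x = 280 + 2 × 2053/3 = 280 + 1368.67 ≈ 1649
y = 57 + 2 × 1016/3 = 57 + 677.33 ≈ 734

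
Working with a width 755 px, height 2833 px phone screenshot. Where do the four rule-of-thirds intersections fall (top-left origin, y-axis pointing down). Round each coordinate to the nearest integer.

One third of 755 is 251.67; one third of 2833 is 944.33.
Vertical third lines at x = 252 and x = 503; horizontal third lines at y = 944 and y = 1889.

(252, 944), (503, 944), (252, 1889), (503, 1889)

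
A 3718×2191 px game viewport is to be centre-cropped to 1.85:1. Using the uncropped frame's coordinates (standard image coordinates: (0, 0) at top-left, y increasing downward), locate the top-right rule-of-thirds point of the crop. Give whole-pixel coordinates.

x = 2479 px, y = 761 px

3718/2191 < 1.85/1, so the 1.85:1 crop keeps the full width 3718 and trims height to 3718 × 1/1.85 = 2009.73 px.
Top offset = (2191 − 2009.73)/2 = 90.64 px; left offset = 0.
Top-right is two-thirds across and one-third down within the crop:
x = 0.00 + 2 × 3718.00/3 ≈ 2479; y = 90.64 + 1 × 2009.73/3 ≈ 761.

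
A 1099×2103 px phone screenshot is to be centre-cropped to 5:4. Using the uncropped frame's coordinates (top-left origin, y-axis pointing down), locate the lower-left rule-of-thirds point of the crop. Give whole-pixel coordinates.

1099/2103 < 5/4, so the 5:4 crop keeps the full width 1099 and trims height to 1099 × 4/5 = 879.20 px.
Top offset = (2103 − 879.20)/2 = 611.90 px; left offset = 0.
Lower-left is one-third across and two-thirds down within the crop:
x = 0.00 + 1 × 1099.00/3 ≈ 366; y = 611.90 + 2 × 879.20/3 ≈ 1198.

(366, 1198)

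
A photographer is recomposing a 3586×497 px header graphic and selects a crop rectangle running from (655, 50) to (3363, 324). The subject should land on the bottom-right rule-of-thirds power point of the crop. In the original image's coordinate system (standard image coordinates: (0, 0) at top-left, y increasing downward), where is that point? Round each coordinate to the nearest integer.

Crop width = 3363 − 655 = 2708 px; one third is 902.67 px.
Crop height = 324 − 50 = 274 px; one third is 91.33 px.
The bottom-right point is two-thirds across and two-thirds down within the crop:
x = 655 + 2 × 902.67 ≈ 2460; y = 50 + 2 × 91.33 ≈ 233.

x = 2460 px, y = 233 px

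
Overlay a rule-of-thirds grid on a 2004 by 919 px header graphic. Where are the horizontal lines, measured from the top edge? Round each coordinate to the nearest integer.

919 / 3 = 306.33, so the horizontal lines sit at one and two thirds of 919.

306 px and 613 px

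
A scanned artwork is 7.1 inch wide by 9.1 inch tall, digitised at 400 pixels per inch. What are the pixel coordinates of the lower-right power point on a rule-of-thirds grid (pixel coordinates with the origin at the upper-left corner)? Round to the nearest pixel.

In pixels the canvas is 7.1 × 400 = 2840 wide and 9.1 × 400 = 3640 tall.
The lower-right point is two-thirds across and two-thirds down:
x = 2 × 2840/3 ≈ 1893; y = 2 × 3640/3 ≈ 2427.

(1893, 2427)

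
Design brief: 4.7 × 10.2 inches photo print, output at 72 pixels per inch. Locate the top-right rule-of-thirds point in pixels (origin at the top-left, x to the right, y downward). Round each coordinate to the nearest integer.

(226, 245)

In pixels the canvas is 4.7 × 72 = 338.4 wide and 10.2 × 72 = 734.4 tall.
The top-right point is two-thirds across and one-third down:
x = 2 × 338.4/3 ≈ 226; y = 1 × 734.4/3 ≈ 245.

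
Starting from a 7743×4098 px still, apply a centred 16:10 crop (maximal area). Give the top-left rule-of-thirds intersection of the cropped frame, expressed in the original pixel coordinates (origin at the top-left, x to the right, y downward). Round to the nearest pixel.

7743/4098 > 16/10, so the 16:10 crop keeps the full height 4098 and trims width to 4098 × 16/10 = 6556.80 px.
Left offset = (7743 − 6556.80)/2 = 593.10 px; top offset = 0.
Top-left is one-third across and one-third down within the crop:
x = 593.10 + 1 × 6556.80/3 ≈ 2779; y = 0.00 + 1 × 4098.00/3 ≈ 1366.

(2779, 1366)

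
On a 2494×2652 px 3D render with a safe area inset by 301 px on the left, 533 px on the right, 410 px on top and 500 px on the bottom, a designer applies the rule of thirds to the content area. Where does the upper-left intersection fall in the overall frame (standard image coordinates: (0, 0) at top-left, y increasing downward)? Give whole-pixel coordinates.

Content width = 2494 − 301 − 533 = 1660 px; content height = 2652 − 410 − 500 = 1742 px.
Upper-left is one-third across and one-third down within the content area.
x = 301 + 1 × 1660/3 = 301 + 553.33 ≈ 854
y = 410 + 1 × 1742/3 = 410 + 580.67 ≈ 991

(854, 991)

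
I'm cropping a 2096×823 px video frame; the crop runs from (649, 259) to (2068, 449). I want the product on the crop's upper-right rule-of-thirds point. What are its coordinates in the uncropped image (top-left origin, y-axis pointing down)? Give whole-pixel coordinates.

x = 1595 px, y = 322 px

Crop width = 2068 − 649 = 1419 px; one third is 473.00 px.
Crop height = 449 − 259 = 190 px; one third is 63.33 px.
The upper-right point is two-thirds across and one-third down within the crop:
x = 649 + 2 × 473.00 ≈ 1595; y = 259 + 1 × 63.33 ≈ 322.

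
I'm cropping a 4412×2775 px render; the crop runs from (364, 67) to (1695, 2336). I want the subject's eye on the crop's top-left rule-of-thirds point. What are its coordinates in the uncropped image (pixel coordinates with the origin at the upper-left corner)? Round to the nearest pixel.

Crop width = 1695 − 364 = 1331 px; one third is 443.67 px.
Crop height = 2336 − 67 = 2269 px; one third is 756.33 px.
The top-left point is one-third across and one-third down within the crop:
x = 364 + 1 × 443.67 ≈ 808; y = 67 + 1 × 756.33 ≈ 823.

(808, 823)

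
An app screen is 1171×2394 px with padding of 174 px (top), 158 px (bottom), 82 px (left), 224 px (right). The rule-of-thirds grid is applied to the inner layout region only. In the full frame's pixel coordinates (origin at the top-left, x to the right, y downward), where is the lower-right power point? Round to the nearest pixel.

(659, 1549)

Content width = 1171 − 82 − 224 = 865 px; content height = 2394 − 174 − 158 = 2062 px.
Lower-right is two-thirds across and two-thirds down within the inner layout region.
x = 82 + 2 × 865/3 = 82 + 576.67 ≈ 659
y = 174 + 2 × 2062/3 = 174 + 1374.67 ≈ 1549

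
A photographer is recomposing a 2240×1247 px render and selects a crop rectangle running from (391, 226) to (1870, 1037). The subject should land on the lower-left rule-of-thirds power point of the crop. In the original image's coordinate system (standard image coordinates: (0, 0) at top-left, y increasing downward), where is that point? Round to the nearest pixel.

Crop width = 1870 − 391 = 1479 px; one third is 493.00 px.
Crop height = 1037 − 226 = 811 px; one third is 270.33 px.
The lower-left point is one-third across and two-thirds down within the crop:
x = 391 + 1 × 493.00 ≈ 884; y = 226 + 2 × 270.33 ≈ 767.

(884, 767)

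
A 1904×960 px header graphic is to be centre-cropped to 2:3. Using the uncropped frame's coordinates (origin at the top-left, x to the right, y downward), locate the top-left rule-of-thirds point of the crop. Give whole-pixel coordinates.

(845, 320)

1904/960 > 2/3, so the 2:3 crop keeps the full height 960 and trims width to 960 × 2/3 = 640.00 px.
Left offset = (1904 − 640.00)/2 = 632.00 px; top offset = 0.
Top-left is one-third across and one-third down within the crop:
x = 632.00 + 1 × 640.00/3 ≈ 845; y = 0.00 + 1 × 960.00/3 ≈ 320.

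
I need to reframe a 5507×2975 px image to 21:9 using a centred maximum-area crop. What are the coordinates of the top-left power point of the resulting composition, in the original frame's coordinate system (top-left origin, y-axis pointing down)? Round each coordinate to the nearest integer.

5507/2975 < 21/9, so the 21:9 crop keeps the full width 5507 and trims height to 5507 × 9/21 = 2360.14 px.
Top offset = (2975 − 2360.14)/2 = 307.43 px; left offset = 0.
Top-left is one-third across and one-third down within the crop:
x = 0.00 + 1 × 5507.00/3 ≈ 1836; y = 307.43 + 1 × 2360.14/3 ≈ 1094.

x = 1836 px, y = 1094 px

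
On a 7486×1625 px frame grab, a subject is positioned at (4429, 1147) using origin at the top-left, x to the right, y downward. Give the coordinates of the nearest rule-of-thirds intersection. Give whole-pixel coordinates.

(4991, 1083)

Third lines: x ∈ {2495, 4991}, y ∈ {542, 1083}.
4429 is closer to x = 4991; 1147 is closer to y = 1083.
So the nearest intersection is the lower-right power point.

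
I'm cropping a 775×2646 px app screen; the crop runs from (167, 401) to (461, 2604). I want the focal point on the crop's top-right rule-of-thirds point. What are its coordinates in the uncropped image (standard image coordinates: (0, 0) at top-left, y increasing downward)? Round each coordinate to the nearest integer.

Crop width = 461 − 167 = 294 px; one third is 98.00 px.
Crop height = 2604 − 401 = 2203 px; one third is 734.33 px.
The top-right point is two-thirds across and one-third down within the crop:
x = 167 + 2 × 98.00 ≈ 363; y = 401 + 1 × 734.33 ≈ 1135.

x = 363 px, y = 1135 px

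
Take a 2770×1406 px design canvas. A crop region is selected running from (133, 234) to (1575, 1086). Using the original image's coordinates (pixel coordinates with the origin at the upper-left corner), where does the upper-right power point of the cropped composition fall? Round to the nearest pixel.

x = 1094 px, y = 518 px

Crop width = 1575 − 133 = 1442 px; one third is 480.67 px.
Crop height = 1086 − 234 = 852 px; one third is 284.00 px.
The upper-right point is two-thirds across and one-third down within the crop:
x = 133 + 2 × 480.67 ≈ 1094; y = 234 + 1 × 284.00 ≈ 518.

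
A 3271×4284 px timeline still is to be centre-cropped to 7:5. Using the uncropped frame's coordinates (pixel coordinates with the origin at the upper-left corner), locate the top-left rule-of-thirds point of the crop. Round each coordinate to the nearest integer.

3271/4284 < 7/5, so the 7:5 crop keeps the full width 3271 and trims height to 3271 × 5/7 = 2336.43 px.
Top offset = (4284 − 2336.43)/2 = 973.79 px; left offset = 0.
Top-left is one-third across and one-third down within the crop:
x = 0.00 + 1 × 3271.00/3 ≈ 1090; y = 973.79 + 1 × 2336.43/3 ≈ 1753.

(1090, 1753)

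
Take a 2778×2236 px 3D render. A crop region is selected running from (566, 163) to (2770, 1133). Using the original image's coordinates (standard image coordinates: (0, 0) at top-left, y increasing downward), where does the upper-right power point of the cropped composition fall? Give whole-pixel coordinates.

(2035, 486)

Crop width = 2770 − 566 = 2204 px; one third is 734.67 px.
Crop height = 1133 − 163 = 970 px; one third is 323.33 px.
The upper-right point is two-thirds across and one-third down within the crop:
x = 566 + 2 × 734.67 ≈ 2035; y = 163 + 1 × 323.33 ≈ 486.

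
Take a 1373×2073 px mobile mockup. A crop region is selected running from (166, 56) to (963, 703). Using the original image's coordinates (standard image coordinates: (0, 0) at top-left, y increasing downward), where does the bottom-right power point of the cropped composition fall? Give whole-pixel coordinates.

Crop width = 963 − 166 = 797 px; one third is 265.67 px.
Crop height = 703 − 56 = 647 px; one third is 215.67 px.
The bottom-right point is two-thirds across and two-thirds down within the crop:
x = 166 + 2 × 265.67 ≈ 697; y = 56 + 2 × 215.67 ≈ 487.

x = 697 px, y = 487 px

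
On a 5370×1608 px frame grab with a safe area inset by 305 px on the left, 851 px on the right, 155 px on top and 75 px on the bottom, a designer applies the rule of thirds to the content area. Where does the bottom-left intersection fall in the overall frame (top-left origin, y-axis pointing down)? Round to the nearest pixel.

Content width = 5370 − 305 − 851 = 4214 px; content height = 1608 − 155 − 75 = 1378 px.
Bottom-left is one-third across and two-thirds down within the content area.
x = 305 + 1 × 4214/3 = 305 + 1404.67 ≈ 1710
y = 155 + 2 × 1378/3 = 155 + 918.67 ≈ 1074

x = 1710 px, y = 1074 px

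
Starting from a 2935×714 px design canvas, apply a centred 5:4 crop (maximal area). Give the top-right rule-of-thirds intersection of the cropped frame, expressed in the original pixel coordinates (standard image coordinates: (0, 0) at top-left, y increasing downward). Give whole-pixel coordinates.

2935/714 > 5/4, so the 5:4 crop keeps the full height 714 and trims width to 714 × 5/4 = 892.50 px.
Left offset = (2935 − 892.50)/2 = 1021.25 px; top offset = 0.
Top-right is two-thirds across and one-third down within the crop:
x = 1021.25 + 2 × 892.50/3 ≈ 1616; y = 0.00 + 1 × 714.00/3 ≈ 238.

(1616, 238)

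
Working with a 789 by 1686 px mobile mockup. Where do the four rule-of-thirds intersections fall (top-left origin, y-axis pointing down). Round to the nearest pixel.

One third of 789 is 263; one third of 1686 is 562.
Vertical third lines at x = 263 and x = 526; horizontal third lines at y = 562 and y = 1124.

(263, 562), (526, 562), (263, 1124), (526, 1124)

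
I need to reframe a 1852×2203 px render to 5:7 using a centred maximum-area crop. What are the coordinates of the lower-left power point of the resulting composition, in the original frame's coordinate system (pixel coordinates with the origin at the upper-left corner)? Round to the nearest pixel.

1852/2203 > 5/7, so the 5:7 crop keeps the full height 2203 and trims width to 2203 × 5/7 = 1573.57 px.
Left offset = (1852 − 1573.57)/2 = 139.21 px; top offset = 0.
Lower-left is one-third across and two-thirds down within the crop:
x = 139.21 + 1 × 1573.57/3 ≈ 664; y = 0.00 + 2 × 2203.00/3 ≈ 1469.

(664, 1469)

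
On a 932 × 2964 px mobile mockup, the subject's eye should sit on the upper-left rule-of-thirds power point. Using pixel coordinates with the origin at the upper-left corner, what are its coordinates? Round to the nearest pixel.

The upper-left point sits one-third of the way across and one-third of the way down.
x = 1 × 932/3 ≈ 311; y = 1 × 2964/3 ≈ 988.

x = 311 px, y = 988 px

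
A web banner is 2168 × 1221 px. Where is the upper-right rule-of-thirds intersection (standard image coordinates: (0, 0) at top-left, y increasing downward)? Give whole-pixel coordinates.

x = 1445 px, y = 407 px

The upper-right point sits two-thirds of the way across and one-third of the way down.
x = 2 × 2168/3 ≈ 1445; y = 1 × 1221/3 ≈ 407.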